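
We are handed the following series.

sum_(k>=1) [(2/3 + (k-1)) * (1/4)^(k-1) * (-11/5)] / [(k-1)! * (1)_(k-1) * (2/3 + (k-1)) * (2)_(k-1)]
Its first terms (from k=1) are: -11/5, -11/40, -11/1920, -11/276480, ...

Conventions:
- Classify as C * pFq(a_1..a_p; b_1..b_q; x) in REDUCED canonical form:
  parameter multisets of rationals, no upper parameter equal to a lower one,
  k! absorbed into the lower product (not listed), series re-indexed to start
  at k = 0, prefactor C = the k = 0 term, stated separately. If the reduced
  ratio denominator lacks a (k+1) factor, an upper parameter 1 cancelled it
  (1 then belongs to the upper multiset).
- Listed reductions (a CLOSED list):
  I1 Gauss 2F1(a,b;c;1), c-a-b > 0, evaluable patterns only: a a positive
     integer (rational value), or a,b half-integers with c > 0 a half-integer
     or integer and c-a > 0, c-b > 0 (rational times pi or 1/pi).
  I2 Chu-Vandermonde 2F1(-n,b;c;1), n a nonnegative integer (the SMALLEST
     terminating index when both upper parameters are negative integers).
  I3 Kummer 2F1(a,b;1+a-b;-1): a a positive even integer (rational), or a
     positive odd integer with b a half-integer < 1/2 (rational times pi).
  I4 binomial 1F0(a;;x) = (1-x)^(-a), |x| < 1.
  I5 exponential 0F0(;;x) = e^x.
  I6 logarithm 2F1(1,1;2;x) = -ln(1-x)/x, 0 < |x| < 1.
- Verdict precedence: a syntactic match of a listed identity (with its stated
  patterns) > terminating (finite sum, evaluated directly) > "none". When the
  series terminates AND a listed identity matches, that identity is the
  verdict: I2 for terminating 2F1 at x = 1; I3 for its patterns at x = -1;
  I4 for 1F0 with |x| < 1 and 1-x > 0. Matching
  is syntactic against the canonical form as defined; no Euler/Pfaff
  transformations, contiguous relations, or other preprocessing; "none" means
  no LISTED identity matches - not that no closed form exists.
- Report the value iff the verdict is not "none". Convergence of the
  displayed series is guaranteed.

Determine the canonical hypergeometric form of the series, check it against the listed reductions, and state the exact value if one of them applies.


Classification (C = -11/5): 0F2 with upper {-}, lower {1, 2}, argument x = 1/4. Verdict: none. No listed pattern accepts 0F2(-; 1, 2; 1/4).

Key observation: from the first term -11/5: the factor k + 2/3 cancels (top and bottom), leaving C = -11/5.
Adjacent-term ratio: r(k) = (1/4) * 1 / [(k+1) (k+2) (k+1)] - rational in k, leading ratio (1/4); with t_0 = -11/5, classification follows.


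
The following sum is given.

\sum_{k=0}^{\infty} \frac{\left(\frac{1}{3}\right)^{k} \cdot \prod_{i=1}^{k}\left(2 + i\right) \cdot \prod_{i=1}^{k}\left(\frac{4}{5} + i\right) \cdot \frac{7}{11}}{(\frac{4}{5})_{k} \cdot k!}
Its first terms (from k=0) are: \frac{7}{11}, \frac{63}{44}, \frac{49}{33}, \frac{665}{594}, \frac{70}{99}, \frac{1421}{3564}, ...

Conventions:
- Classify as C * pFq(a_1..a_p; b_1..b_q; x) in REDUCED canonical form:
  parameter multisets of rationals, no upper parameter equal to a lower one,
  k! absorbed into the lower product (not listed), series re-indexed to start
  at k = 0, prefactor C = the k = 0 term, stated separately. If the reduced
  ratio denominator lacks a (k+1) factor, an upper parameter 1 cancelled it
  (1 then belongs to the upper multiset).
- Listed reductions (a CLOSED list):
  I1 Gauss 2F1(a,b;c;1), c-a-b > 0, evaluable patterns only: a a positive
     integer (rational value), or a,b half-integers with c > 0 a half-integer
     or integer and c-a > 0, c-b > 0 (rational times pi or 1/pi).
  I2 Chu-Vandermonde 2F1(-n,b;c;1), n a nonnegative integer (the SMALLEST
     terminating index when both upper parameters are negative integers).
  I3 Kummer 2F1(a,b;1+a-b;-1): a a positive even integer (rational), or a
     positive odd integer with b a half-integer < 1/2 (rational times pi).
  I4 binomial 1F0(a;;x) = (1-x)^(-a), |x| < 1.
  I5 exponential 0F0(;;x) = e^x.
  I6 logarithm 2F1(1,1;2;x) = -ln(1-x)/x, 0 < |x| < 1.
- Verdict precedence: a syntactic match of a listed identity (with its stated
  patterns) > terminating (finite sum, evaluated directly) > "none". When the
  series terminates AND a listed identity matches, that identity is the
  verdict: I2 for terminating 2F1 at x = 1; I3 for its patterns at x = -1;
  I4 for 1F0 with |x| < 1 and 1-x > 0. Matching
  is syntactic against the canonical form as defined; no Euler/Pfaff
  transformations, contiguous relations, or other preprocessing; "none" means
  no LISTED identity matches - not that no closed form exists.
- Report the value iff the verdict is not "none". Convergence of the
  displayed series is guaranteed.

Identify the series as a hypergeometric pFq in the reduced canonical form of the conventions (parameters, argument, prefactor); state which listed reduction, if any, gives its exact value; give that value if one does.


Structural cue: t_0 being \frac{7}{11}, the running product (C = 7/11) telescopes to a rising factorial.
Ratio: r(k) = \frac{1}{3} * (k+\frac{9}{5}) (k+3) / [(k+\frac{4}{5}) (k+1)] - rational in k. x = \frac{1}{3}; t_0 = \frac{7}{11}; negate the roots.

The series (x = \frac{1}{3}) is 2F1: upper {\frac{9}{5}, 3}, lower {\frac{4}{5}}, prefactor \frac{7}{11}. Verdict: none (x = \frac{1}{3}): each listed identity misses the multisets {\frac{9}{5}, 3} ; {\frac{4}{5}}.


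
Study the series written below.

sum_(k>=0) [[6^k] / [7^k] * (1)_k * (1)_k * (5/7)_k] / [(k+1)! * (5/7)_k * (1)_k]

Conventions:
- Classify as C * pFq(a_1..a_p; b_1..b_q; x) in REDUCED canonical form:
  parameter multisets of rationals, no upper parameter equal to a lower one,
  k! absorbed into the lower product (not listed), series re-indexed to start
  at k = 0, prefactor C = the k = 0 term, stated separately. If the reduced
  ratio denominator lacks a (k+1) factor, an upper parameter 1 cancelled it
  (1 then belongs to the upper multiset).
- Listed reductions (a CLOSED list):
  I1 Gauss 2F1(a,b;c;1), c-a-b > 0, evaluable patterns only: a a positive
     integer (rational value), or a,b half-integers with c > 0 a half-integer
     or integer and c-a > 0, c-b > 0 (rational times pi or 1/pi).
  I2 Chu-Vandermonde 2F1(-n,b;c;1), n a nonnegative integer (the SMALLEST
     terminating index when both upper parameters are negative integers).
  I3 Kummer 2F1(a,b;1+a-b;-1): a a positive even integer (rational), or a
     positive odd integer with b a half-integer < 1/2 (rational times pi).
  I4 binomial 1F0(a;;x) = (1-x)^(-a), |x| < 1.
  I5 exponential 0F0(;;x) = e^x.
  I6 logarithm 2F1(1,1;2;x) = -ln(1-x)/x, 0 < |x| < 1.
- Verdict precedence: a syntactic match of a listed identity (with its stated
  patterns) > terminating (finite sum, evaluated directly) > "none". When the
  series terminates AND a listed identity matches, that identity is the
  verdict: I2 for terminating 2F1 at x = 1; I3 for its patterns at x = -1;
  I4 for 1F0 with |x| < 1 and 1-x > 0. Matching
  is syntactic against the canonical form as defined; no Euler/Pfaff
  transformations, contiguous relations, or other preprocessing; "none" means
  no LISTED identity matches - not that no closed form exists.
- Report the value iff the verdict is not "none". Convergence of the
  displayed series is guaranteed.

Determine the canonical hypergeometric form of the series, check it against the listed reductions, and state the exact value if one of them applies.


Prefactor 1, argument 6/7: 2F1 with upper {1, 1} over lower {2}. Verdict: logarithm (I6) applies (the logarithm: parameters (1,1;2), x = 6/7). Hence: (-7/6) * ln(1/7).

Key step: t_0 = 1 here, and (1)_k (prefactor 1) is k! itself.
Term ratio: r(k) = (6/7) * (k+1) (k+1) / [(k+2) (k+1)] - rational in k, leading ratio (6/7); with t_0 = 1, classification follows.


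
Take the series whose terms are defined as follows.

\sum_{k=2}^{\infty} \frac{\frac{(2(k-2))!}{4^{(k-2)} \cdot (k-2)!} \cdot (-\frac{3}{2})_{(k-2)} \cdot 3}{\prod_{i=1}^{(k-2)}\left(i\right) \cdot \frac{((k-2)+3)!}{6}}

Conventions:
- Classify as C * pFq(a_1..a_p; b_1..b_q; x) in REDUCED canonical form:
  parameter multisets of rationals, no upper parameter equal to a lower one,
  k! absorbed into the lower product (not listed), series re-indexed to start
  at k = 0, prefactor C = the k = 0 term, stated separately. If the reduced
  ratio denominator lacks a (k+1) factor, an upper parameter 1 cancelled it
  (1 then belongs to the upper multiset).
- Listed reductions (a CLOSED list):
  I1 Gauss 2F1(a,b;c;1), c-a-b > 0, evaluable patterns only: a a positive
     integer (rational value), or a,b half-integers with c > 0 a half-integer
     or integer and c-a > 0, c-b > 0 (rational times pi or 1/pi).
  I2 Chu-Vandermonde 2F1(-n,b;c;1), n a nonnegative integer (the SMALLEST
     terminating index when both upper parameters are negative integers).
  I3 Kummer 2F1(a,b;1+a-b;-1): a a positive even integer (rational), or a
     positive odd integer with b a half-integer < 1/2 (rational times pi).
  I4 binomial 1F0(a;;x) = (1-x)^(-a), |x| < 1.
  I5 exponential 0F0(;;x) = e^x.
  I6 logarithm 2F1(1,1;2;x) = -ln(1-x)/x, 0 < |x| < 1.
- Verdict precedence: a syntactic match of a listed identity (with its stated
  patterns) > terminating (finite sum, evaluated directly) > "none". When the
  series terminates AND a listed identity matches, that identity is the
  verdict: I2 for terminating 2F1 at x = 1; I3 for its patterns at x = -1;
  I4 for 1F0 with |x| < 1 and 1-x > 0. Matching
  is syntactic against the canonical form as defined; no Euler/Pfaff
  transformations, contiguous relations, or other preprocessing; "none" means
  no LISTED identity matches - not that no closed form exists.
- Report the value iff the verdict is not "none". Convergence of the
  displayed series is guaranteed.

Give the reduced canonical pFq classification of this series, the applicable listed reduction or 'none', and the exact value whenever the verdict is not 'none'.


Key step: x = 1 and the denominator's factorial ratio (prefactor 3) is a lower Pochhammer.
Ratio: r(k) = 1 * (k-\frac{3}{2}) (k+\frac{1}{2}) / [(k+4) (k+1)] - rational; roots negated = parameters, x = 1, C = 3.

Reduced: x = 1, 2F1, upper = {-\frac{3}{2}, \frac{1}{2}}, lower = {4}, C = 3. Verdict: the half-integer Gauss pattern (I1) matches (x = 1; upper {-\frac{3}{2}, \frac{1}{2}} half-integers, c = 4 in the evaluable pattern). Value: \frac{4096}{525} / \pi.


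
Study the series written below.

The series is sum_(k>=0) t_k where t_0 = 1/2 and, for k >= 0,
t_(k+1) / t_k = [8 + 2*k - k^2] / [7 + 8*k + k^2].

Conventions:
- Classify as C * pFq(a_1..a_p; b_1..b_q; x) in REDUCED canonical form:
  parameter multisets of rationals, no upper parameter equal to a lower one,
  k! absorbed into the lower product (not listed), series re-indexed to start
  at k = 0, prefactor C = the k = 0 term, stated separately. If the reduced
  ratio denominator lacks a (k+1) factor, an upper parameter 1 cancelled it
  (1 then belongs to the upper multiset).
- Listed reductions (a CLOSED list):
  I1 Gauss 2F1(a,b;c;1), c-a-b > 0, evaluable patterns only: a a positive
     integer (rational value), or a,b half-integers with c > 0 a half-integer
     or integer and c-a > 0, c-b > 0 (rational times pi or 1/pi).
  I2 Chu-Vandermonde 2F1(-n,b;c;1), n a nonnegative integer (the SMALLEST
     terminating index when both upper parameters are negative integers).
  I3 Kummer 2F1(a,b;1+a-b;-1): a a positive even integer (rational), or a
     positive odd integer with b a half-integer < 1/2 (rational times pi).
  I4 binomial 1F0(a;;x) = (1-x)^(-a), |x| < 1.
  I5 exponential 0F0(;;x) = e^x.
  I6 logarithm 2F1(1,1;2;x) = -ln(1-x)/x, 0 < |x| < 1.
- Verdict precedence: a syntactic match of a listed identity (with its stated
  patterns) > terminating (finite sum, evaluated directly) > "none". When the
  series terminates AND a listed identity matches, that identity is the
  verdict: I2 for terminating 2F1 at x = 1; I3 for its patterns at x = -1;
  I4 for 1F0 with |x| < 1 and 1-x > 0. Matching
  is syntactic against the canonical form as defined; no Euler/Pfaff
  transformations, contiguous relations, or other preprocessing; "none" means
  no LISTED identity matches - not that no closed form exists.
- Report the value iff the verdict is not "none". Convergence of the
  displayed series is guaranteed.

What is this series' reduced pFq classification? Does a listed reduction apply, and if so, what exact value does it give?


Key observation: with t_0 = 1/2, factor the ratio over Q (prefactor 1/2): negated roots = parameters.
Term ratio: r(k) = (-1) * (k-4) (k+2) / [(k+7) (k+1)] - poly over poly, x = (-1) from leading terms; C = 1/2 at k = 0.

Reduced: x = -1, 2F1, upper = {-4, 2}, lower = {7}, C = 1/2. Verdict: this is the Kummer evaluation I3 (x = -1; c = 7 equals 1+a-b for upper {-4, 2}: listed pattern). Hence: 3/2.


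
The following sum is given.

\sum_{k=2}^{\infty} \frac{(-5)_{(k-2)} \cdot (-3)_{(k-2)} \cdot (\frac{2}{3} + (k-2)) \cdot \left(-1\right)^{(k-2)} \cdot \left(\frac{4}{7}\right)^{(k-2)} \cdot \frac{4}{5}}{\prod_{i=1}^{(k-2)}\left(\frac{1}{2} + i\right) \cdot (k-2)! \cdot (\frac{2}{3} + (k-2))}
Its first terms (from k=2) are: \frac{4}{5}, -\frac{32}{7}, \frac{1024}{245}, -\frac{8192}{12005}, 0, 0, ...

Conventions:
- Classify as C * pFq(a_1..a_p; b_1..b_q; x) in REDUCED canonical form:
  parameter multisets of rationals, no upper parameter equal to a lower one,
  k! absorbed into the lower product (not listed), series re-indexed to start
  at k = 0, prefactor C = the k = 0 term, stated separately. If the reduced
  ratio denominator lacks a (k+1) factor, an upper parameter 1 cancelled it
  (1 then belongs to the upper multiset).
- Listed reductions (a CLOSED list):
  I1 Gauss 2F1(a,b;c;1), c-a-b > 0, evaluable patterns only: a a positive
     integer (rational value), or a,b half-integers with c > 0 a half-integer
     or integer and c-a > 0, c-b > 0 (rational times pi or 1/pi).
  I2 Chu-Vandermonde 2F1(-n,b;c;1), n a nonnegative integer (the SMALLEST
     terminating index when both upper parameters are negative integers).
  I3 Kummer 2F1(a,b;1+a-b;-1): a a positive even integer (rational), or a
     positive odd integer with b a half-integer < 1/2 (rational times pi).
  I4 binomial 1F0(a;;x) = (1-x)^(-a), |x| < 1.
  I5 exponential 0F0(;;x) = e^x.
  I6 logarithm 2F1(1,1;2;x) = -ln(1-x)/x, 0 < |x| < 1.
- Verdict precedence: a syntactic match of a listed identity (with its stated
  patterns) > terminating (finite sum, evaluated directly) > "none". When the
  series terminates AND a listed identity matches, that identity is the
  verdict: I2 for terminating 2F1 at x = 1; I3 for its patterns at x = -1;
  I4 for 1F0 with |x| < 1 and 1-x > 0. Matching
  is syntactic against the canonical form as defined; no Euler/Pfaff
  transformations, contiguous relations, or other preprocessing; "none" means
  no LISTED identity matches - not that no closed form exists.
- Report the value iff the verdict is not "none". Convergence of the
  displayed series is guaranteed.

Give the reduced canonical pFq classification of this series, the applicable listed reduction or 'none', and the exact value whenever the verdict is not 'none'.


The tell: t_0 = \frac{4}{5} here, and the lower running product (C = 4/5) is a rising factorial.
Consecutive-term ratio: r(k) = -\frac{4}{7} * (k-5) (k-3) / [(k+\frac{3}{2}) (k+1)] - rational in k, leading ratio -\frac{4}{7}; with t_0 = \frac{4}{5}, classification follows.

This is \frac{4}{5} * 2F1(-5, -3; \frac{3}{2}; -\frac{4}{7}) in reduced canonical form. Verdict: terminating. With -3 upstairs the series is a 4-term polynomial sum; evaluated term by term. Its exact value is -\frac{3292}{12005}.


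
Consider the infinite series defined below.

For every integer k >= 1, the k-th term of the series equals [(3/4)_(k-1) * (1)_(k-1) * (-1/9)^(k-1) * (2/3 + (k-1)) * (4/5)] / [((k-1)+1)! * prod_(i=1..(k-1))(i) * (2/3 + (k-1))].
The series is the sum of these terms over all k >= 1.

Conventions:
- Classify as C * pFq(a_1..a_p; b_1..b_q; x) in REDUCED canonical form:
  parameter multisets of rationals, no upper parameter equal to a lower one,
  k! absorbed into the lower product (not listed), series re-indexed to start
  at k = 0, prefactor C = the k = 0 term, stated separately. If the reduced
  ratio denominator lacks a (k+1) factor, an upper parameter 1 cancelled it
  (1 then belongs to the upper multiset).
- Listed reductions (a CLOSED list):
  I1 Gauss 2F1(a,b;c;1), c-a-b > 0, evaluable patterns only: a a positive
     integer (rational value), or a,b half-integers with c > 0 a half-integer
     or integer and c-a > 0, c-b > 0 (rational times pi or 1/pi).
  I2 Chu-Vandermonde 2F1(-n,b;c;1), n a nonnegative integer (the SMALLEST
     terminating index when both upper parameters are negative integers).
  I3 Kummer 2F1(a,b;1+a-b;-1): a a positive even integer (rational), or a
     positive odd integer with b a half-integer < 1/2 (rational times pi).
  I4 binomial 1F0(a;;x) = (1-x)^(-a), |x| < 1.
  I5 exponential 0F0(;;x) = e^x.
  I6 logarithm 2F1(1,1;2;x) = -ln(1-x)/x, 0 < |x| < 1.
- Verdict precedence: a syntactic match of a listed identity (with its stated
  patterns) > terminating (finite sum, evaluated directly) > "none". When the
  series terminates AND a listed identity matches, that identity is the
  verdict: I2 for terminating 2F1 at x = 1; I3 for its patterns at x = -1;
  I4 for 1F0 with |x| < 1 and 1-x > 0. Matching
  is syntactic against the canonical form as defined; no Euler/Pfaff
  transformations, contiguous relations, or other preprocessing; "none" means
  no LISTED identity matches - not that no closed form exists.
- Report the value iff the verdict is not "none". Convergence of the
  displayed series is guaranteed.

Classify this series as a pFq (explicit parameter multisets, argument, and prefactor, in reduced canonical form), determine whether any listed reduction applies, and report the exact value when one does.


x = -1/9 here; the reduced form reads 2F1, upper {3/4, 1}, lower {2}, C = 4/5. Verdict: none. No listed pattern accepts 2F1(3/4, 1; 2; -1/9).

Key step: t_0 = 4/5 here, and the denominator's factorial ratio (C = 4/5, x = -1/9) is a lower Pochhammer.
Term ratio: r(k) = (-1/9) * (k+3/4) (k+1) / [(k+2) (k+1)] ; factor over Q: parameters, x = (-1/9), and C = 4/5.


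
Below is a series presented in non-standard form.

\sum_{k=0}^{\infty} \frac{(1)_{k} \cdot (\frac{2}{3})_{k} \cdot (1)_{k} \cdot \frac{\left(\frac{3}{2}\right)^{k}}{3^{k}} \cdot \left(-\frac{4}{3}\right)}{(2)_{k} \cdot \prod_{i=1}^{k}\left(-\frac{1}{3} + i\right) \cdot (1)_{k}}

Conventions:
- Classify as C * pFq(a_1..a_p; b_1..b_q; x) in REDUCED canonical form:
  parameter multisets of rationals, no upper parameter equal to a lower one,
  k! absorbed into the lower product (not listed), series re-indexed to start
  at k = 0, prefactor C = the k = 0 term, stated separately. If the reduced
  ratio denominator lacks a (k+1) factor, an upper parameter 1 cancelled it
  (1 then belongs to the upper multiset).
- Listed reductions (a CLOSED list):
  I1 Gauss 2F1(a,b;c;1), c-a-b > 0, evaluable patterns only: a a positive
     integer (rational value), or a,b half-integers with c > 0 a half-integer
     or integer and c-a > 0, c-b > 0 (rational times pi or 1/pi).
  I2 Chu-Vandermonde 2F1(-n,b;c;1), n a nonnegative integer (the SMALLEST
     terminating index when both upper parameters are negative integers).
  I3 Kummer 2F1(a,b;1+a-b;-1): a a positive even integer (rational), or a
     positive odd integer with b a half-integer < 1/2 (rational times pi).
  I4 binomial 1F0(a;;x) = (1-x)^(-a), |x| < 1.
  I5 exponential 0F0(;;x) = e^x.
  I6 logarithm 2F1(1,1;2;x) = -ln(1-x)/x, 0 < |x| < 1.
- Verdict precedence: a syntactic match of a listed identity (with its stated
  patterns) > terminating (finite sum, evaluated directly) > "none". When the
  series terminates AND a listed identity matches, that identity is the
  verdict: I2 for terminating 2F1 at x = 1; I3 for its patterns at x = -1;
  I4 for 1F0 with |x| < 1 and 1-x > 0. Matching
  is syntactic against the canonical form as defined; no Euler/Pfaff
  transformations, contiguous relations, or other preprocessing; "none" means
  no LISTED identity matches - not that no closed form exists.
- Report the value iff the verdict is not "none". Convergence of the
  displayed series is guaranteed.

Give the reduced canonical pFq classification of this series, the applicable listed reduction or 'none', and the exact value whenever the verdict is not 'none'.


At argument \frac{1}{2}: a 2F1 with upper {1, 1}, lower {2}, scaled by C = -\frac{4}{3}. Verdict: the logarithmic series (I6) applies (the logarithm: parameters (1,1;2), x = \frac{1}{2}). Value: \frac{8}{3} \cdot \ln\left(\frac{1}{2}\right).

Structural cue: x = \frac{1}{2} and (1)_k (C = -4/3, x = 1/2) is k! itself.
Term ratio: r(k) = \frac{1}{2} * (k+1) (k+1) / [(k+2) (k+1)] - rational in k. x = \frac{1}{2}; t_0 = -\frac{4}{3}; negate the roots.


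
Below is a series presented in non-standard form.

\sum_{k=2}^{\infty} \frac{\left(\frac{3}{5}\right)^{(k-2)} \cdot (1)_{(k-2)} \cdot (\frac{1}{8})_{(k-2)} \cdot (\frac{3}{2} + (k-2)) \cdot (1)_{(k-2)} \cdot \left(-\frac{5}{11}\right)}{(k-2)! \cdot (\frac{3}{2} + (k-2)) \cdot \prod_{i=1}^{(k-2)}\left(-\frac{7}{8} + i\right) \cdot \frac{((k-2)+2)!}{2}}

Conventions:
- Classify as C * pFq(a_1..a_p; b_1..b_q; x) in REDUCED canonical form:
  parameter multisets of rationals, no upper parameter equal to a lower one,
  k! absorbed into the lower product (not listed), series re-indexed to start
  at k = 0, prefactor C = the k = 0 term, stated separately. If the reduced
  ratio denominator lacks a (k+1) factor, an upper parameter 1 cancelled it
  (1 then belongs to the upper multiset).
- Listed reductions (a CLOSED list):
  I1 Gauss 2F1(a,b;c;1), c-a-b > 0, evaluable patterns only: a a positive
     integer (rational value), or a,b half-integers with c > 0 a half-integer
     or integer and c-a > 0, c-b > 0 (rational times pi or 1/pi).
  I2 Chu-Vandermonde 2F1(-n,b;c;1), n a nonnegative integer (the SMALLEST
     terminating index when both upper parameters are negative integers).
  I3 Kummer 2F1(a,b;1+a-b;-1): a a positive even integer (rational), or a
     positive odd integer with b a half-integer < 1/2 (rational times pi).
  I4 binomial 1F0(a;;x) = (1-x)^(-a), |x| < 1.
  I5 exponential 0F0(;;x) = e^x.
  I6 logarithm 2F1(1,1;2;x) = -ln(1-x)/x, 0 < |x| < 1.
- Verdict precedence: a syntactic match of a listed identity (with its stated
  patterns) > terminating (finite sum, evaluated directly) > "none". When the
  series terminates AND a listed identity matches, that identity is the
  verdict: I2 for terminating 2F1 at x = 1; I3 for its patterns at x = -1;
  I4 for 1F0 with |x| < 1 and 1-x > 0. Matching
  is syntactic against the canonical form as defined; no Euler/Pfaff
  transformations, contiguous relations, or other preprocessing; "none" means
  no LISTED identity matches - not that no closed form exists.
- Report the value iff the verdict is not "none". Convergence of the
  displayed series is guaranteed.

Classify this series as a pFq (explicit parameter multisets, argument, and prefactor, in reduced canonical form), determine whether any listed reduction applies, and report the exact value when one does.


Prefactor -\frac{5}{11}, argument \frac{3}{5}: 2F1 with upper {1, 1} over lower {3}. Verdict: none here - no I1-I6 shape fits x = \frac{3}{5} with lower {3}.

Structural cue: x = \frac{3}{5} and the denominator's factorial ratio (C = -5/11, x = 3/5) is a lower Pochhammer.
Ratio: r(k) = \frac{3}{5} * (k+1) (k+1) / [(k+3) (k+1)] - rational in k. x = \frac{3}{5}; t_0 = -\frac{5}{11}; negate the roots.


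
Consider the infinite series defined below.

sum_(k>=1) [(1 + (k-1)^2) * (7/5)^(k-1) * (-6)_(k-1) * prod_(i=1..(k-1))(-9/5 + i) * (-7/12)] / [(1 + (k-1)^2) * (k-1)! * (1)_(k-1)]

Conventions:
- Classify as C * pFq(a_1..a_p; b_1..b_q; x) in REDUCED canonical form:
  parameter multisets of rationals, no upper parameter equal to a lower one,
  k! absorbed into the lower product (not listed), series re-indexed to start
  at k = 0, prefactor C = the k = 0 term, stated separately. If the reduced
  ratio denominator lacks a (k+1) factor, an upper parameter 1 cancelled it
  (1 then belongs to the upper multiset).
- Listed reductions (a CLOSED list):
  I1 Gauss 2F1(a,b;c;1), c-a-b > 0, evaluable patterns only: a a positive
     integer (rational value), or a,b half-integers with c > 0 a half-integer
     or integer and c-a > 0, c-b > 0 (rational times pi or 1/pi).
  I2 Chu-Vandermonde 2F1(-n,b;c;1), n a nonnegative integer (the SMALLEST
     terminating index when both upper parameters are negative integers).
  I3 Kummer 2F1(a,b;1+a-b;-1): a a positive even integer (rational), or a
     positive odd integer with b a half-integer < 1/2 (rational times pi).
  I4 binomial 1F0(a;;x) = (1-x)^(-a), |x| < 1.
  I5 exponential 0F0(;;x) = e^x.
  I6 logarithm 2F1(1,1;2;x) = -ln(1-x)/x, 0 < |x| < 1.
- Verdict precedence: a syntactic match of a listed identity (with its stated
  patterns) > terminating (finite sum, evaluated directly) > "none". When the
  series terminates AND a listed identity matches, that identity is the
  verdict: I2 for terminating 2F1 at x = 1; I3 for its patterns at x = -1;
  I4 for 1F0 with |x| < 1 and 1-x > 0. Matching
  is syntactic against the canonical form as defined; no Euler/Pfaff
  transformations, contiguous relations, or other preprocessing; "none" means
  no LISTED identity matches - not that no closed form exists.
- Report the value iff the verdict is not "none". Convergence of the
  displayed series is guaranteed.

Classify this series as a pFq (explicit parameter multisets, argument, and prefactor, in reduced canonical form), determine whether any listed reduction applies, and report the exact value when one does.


Prefactor -7/12, argument 7/5: 2F1 with upper {-6, -4/5} over lower {1}. Verdict: terminating. (-6)_k vanishes past k = 6, leaving a 7-term sum, computed directly. Hence: -27403956181/7324218750.

First insight: t_0 being -7/12, striking the common factor k^2 + 1 reduces the term (C = -7/12).
Ratio: r(k) = (7/5) * (k-6) (k-4/5) / [(k+1) (k+1)] - rational in k, leading ratio (7/5); with t_0 = -7/12, classification follows.


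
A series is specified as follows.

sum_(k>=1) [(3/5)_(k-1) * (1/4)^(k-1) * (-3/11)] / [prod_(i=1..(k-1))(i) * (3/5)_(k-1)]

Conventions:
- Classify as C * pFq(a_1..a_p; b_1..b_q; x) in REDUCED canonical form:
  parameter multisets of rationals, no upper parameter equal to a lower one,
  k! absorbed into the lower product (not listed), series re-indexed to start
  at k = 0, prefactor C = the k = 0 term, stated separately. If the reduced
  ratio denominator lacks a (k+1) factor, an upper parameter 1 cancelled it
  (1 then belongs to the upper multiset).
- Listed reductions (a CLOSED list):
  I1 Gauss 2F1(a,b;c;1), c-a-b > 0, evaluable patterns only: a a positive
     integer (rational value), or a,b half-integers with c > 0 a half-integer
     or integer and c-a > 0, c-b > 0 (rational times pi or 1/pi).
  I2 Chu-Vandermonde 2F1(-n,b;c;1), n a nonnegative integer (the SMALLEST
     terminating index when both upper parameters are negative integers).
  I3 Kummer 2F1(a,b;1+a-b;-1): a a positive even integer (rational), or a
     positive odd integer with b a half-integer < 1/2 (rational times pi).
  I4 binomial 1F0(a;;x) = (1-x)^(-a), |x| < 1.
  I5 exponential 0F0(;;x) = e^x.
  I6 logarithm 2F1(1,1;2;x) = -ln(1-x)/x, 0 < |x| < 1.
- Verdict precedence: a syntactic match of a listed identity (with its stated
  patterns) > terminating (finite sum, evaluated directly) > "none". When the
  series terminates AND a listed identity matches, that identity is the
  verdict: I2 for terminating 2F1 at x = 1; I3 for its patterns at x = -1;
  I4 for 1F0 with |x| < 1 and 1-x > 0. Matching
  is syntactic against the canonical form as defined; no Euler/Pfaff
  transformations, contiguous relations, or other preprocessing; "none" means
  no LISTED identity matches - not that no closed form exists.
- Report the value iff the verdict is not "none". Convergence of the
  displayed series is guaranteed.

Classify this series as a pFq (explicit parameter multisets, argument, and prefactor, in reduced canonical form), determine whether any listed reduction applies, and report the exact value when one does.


Classification (C = -3/11): 0F0 with upper {-}, lower {-}, argument x = 1/4. Verdict at x = 1/4: the I5 exponential reduction matches (the 0F0 exponential series at x = 1/4). Hence: (-3/11) * e^(1/4).

Key step: from the first term -3/11: the product of the first k integers (C = -3/11) is k!.
Consecutive-term ratio: r(k) = (1/4) * 1 / [(k+1)] - rational; roots negated = parameters, x = (1/4), C = -3/11.


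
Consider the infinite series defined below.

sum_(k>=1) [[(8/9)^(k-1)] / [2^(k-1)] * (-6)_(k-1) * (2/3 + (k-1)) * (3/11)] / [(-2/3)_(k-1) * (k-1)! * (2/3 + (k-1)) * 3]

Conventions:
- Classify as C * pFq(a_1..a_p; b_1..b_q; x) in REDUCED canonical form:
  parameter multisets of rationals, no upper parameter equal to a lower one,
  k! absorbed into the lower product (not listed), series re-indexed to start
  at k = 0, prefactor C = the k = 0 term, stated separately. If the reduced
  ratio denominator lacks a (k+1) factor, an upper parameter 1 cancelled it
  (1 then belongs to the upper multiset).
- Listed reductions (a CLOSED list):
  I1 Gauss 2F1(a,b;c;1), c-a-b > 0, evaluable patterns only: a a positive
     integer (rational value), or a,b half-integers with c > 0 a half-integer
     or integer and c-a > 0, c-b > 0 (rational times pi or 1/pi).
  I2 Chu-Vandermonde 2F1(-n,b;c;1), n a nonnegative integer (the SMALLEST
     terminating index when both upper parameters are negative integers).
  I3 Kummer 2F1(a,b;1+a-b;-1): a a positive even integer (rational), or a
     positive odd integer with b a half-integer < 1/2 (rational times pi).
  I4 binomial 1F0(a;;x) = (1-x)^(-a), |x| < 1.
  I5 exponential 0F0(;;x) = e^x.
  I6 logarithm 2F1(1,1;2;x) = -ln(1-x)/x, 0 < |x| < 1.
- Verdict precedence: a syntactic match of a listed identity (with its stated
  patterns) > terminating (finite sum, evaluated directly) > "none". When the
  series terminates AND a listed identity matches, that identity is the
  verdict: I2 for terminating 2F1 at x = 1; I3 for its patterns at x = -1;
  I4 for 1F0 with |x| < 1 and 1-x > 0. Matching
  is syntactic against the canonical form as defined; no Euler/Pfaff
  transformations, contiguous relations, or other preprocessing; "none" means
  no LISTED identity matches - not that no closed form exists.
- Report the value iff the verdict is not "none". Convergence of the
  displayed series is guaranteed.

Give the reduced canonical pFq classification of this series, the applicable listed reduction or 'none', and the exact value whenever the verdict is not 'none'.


Classification (C = 1/11): 1F1 with upper {-6}, lower {-2/3}, argument x = 4/9. Verdict: terminating - upper -6 stops the sum at k = 6; the 7 terms are added exactly. Exact value: -212921/729729.

Key observation: t_0 = 1/11 here, and the factor k + 2/3 cancels (top and bottom), leaving prefactor 1/11.
Term ratio: r(k) = (4/9) * (k-6) / [(k-2/3) (k+1)] - poly over poly, x = (4/9) from leading terms; C = 1/11 at k = 0.


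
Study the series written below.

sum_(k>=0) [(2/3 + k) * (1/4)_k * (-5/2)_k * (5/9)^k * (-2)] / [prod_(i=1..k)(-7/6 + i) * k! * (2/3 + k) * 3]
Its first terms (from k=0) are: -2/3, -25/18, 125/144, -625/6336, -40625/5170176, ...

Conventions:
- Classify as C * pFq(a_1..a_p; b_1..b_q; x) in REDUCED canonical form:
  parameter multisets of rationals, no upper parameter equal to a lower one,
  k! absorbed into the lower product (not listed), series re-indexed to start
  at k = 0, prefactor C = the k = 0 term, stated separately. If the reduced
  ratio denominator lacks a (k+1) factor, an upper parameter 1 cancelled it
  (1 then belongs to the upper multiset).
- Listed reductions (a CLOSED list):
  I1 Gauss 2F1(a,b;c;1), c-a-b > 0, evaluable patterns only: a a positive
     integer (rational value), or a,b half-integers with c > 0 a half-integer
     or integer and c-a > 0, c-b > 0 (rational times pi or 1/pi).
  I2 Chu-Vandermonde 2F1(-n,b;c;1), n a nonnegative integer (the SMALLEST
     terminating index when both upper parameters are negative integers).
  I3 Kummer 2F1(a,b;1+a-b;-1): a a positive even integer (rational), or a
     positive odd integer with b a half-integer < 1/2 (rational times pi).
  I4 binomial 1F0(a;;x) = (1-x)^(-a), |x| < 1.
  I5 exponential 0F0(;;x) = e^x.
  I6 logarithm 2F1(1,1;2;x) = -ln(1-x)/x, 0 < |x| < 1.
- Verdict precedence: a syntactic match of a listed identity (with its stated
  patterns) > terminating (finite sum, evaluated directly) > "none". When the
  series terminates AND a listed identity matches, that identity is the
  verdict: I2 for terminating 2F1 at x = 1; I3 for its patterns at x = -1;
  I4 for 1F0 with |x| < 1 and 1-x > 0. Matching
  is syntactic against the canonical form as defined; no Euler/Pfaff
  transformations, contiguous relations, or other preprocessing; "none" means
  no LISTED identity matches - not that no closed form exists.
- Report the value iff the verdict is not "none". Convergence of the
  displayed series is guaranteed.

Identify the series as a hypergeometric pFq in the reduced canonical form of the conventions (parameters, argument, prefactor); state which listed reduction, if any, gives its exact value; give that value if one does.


Key step: from the first term -2/3: striking the common factor k + 2/3 reduces the term (prefactor -2/3).
Term ratio: r(k) = (5/9) * (k-5/2) (k+1/4) / [(k-1/6) (k+1)] - poly over poly, x = (5/9) from leading terms; C = -2/3 at k = 0.

The series (x = 5/9) is 2F1: upper {-5/2, 1/4}, lower {-1/6}, prefactor -2/3. Verdict: none - this 2F1 at x = 5/9 matches no listed pattern, and upper {-5/2, 1/4} holds no stopper.


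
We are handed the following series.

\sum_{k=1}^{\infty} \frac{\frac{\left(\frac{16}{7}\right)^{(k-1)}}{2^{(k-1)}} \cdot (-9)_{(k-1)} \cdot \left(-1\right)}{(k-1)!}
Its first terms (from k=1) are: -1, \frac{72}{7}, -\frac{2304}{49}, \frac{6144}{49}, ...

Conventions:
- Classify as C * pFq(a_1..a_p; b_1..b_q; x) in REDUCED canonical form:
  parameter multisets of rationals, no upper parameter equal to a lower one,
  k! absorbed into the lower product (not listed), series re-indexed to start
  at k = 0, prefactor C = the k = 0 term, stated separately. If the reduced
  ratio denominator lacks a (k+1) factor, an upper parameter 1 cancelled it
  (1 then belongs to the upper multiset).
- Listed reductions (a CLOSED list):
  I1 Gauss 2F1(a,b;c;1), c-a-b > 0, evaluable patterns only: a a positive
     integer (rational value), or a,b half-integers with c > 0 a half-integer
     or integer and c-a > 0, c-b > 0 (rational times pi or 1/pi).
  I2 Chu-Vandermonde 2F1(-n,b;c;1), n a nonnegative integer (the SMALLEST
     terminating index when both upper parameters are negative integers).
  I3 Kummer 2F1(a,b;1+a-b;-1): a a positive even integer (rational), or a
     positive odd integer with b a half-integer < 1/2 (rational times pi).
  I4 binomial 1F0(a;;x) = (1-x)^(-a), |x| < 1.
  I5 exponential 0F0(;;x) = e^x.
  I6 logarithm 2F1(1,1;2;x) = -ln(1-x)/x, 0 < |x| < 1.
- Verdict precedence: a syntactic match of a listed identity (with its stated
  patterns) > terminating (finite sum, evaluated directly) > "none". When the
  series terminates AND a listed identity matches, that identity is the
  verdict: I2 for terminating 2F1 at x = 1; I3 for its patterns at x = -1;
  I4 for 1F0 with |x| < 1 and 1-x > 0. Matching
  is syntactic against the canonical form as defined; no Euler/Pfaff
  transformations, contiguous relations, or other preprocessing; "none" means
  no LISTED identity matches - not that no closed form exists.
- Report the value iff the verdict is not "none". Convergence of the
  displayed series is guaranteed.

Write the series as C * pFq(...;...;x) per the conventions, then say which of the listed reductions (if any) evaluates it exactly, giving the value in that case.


Reduced: x = \frac{8}{7}, 1F0, upper = {-9}, lower = {-}, C = -1. Verdict: terminating. (-9)_k vanishes past k = 9, leaving a 10-term sum, computed directly. Value: \frac{1}{40353607}.

First insight: x = \frac{8}{7} and the two k-th powers (C = -1, x = 8/7) combine into one argument.
Step ratio: r(k) = \frac{8}{7} * (k-9) / [(k+1)] - rational; roots negated = parameters, x = \frac{8}{7}, C = -1.


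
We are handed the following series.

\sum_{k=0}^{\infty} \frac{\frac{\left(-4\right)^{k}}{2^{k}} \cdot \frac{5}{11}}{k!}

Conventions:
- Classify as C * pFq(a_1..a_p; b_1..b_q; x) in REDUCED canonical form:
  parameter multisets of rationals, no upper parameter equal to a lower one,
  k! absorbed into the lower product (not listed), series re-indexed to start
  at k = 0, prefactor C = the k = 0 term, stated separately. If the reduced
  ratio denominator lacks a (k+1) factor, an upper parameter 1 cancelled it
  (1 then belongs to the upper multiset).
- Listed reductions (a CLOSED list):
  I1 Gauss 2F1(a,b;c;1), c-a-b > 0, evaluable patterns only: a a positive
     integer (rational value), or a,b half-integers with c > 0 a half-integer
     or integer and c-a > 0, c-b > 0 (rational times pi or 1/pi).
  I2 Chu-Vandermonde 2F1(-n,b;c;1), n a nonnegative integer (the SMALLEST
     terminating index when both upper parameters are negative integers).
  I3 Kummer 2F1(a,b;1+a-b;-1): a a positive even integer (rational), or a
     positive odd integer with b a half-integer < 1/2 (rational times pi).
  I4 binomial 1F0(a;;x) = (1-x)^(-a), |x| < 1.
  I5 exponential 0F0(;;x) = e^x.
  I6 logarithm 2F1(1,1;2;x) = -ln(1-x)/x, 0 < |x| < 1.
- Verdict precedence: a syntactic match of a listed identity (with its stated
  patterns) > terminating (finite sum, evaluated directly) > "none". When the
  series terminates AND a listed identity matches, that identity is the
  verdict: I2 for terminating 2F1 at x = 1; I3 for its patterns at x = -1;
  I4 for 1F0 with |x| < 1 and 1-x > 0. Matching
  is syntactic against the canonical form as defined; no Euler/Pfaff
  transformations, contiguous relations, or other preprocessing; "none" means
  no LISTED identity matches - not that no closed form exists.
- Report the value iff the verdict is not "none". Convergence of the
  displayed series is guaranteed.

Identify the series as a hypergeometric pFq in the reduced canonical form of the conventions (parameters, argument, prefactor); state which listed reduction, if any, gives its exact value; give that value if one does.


This is \frac{5}{11} * 0F0(-; -; -2) in reduced canonical form. Verdict: the exponential series (I5) applies (the 0F0 exponential series at x = -2). Sum: \frac{5}{11} \cdot e^{-2}.

The tell: x = -2 and the two k-th powers (prefactor 5/11) combine into one argument.
Step ratio: r(k) = -2 * 1 / [(k+1)] - rational in k, leading ratio -2; with t_0 = \frac{5}{11}, classification follows.


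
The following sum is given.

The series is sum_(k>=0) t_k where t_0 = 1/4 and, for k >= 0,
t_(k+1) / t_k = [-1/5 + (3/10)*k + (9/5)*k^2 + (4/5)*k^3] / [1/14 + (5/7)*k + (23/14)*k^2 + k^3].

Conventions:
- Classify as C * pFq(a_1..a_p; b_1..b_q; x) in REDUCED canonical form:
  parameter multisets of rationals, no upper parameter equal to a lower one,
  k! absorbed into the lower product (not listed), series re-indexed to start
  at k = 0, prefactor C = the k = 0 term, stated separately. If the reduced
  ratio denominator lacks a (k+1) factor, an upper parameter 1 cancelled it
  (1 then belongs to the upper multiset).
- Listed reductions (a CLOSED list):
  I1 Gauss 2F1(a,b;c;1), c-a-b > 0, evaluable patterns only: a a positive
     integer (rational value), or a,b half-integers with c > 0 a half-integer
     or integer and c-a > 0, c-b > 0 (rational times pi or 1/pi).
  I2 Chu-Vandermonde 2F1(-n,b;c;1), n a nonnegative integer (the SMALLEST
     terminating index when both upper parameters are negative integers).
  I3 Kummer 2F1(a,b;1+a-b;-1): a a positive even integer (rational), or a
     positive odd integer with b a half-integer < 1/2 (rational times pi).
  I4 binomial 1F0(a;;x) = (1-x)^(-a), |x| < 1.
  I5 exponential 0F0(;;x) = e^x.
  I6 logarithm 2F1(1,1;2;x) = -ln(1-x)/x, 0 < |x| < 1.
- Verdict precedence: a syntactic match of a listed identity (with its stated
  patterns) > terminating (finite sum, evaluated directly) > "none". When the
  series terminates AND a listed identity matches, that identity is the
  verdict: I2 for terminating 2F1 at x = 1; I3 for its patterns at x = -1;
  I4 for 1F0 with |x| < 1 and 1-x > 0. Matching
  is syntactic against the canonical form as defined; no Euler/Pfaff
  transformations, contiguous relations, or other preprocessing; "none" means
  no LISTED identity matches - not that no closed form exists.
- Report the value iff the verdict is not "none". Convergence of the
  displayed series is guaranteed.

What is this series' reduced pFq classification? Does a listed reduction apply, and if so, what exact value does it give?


With C = 1/4: the canonical form is 2F1(-1/4, 2; 1/7; 4/5). Verdict: none. Every listed pattern misses the 2F1 form at 4/5, upper {-1/4, 2}.

Key observation: with t_0 = 1/4, cancel k + 1/2 from the displayed ratio first; then prefactor 1/4.
Adjacent-term ratio: r(k) = (4/5) * (k-1/4) (k+2) / [(k+1/7) (k+1)] ; factor over Q: parameters, x = (4/5), and C = 1/4.
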